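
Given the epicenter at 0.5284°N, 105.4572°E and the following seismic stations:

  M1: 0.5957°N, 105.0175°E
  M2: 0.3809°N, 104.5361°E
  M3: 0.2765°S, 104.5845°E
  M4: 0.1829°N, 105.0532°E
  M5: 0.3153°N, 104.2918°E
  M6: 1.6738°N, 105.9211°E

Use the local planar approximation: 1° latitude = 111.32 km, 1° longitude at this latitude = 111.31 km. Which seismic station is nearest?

Distances from 0.5284°N, 105.4572°E:
M1: 49.5131 km
M2: 103.8341 km
M3: 132.1539 km
M4: 59.1734 km
M5: 131.8719 km
M6: 137.5649 km
Minimum: M1 at 49.5131 km.

M1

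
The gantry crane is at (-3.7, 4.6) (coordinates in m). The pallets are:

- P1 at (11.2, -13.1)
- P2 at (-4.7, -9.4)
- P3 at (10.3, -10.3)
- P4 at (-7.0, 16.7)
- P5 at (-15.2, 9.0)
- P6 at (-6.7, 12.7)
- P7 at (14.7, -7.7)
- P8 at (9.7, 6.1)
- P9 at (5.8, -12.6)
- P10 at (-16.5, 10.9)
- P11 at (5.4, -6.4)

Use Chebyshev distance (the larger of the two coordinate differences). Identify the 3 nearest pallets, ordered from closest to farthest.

Distances from (-3.7, 4.6):
P1: 17.7 m
P2: 14.0 m
P3: 14.9 m
P4: 12.1 m
P5: 11.5 m
P6: 8.1 m
P7: 18.4 m
P8: 13.4 m
P9: 17.2 m
P10: 12.8 m
P11: 11.0 m
Sorted: P6 (8.1 m) < P11 (11.0 m) < P5 (11.5 m) < P4 (12.1 m) < P10 (12.8 m) < …

P6, P11, P5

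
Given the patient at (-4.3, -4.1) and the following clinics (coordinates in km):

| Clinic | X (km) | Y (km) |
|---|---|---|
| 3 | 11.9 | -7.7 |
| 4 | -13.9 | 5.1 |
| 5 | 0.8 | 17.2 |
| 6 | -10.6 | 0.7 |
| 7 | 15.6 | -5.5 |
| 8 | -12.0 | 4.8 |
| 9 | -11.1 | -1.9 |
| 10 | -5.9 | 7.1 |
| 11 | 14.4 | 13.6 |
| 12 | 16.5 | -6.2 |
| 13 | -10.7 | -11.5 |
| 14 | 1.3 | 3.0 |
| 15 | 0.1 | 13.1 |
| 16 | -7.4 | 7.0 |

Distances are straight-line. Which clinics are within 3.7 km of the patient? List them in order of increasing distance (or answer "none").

Distances from (-4.3, -4.1):
3: √((16.2)² + (-3.6)²) = √(262.440 + 12.960) = 16.6 km
4: √((-9.6)² + (9.2)²) = √(92.160 + 84.640) = 13.3 km
5: √((5.1)² + (21.3)²) = √(26.010 + 453.690) = 21.9 km
6: √((-6.3)² + (4.8)²) = √(39.690 + 23.040) = 7.9 km
7: √((19.9)² + (-1.4)²) = √(396.010 + 1.960) = 19.9 km
8: √((-7.7)² + (8.9)²) = √(59.290 + 79.210) = 11.8 km
9: √((-6.8)² + (2.2)²) = √(46.240 + 4.840) = 7.1 km
10: √((-1.6)² + (11.2)²) = √(2.560 + 125.440) = 11.3 km
11: √((18.7)² + (17.7)²) = √(349.690 + 313.290) = 25.7 km
12: √((20.8)² + (-2.1)²) = √(432.640 + 4.410) = 20.9 km
13: √((-6.4)² + (-7.4)²) = √(40.960 + 54.760) = 9.8 km
14: √((5.6)² + (7.1)²) = √(31.360 + 50.410) = 9.0 km
15: √((4.4)² + (17.2)²) = √(19.360 + 295.840) = 17.8 km
16: √((-3.1)² + (11.1)²) = √(9.610 + 123.210) = 11.5 km
Threshold 3.7 km: none within range.

none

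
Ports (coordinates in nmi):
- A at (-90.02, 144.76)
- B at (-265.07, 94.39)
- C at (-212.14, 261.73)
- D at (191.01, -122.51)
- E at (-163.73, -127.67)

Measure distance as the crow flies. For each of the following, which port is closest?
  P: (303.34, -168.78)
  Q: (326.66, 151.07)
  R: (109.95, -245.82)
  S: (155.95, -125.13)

P→D; Q→D; R→D; S→D

P at (303.34, -168.78):
  A: 503.03 nmi
  B: 626.38 nmi
  C: 671.61 nmi
  D: 121.49 nmi
  E: 468.88 nmi
  → nearest: D (121.49 nmi)
Q at (326.66, 151.07):
  A: 416.73 nmi
  B: 594.44 nmi
  C: 550.05 nmi
  D: 305.36 nmi
  E: 564.07 nmi
  → nearest: D (305.36 nmi)
R at (109.95, -245.82):
  A: 438.79 nmi
  B: 506.34 nmi
  C: 601.12 nmi
  D: 147.57 nmi
  E: 298.09 nmi
  → nearest: D (147.57 nmi)
S at (155.95, -125.13):
  A: 365.16 nmi
  B: 474.81 nmi
  C: 534.00 nmi
  D: 35.16 nmi
  E: 319.69 nmi
  → nearest: D (35.16 nmi)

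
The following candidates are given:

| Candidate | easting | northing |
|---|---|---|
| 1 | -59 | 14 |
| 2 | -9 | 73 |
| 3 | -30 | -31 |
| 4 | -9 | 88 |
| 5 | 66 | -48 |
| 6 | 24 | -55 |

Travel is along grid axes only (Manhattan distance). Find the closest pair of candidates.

2 and 4

Pairwise distances:
1–2: 109
1–3: 74
1–4: 124
1–5: 187
1–6: 152
2–3: 125
2–4: 15
2–5: 196
2–6: 161
3–4: 140
3–5: 113
3–6: 78
4–5: 211
4–6: 176
5–6: 49
Closest pair: 2–4 at 15.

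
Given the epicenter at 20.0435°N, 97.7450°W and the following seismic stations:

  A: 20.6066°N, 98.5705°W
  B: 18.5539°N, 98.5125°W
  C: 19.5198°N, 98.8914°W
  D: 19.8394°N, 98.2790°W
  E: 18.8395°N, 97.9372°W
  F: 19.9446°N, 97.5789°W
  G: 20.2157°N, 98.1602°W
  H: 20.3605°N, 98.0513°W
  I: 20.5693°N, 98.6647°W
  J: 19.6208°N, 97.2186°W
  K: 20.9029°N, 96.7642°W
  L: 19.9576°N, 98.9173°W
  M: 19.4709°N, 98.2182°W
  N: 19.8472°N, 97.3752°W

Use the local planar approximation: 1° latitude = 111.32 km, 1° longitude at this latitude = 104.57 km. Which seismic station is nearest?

Distances from 20.0435°N, 97.7450°W:
A: √((0.5631·111.32)² + (-0.8255·104.57)²) = √(3929.320464 + 7451.580049) = 106.6813 km
B: √((-1.4896·111.32)² + (-0.7675·104.57)²) = √(27497.025891 + 6441.262293) = 184.2235 km
C: √((-0.5237·111.32)² + (-1.1464·104.57)²) = √(3398.689917 + 14370.986149) = 133.3029 km
D: √((-0.2041·111.32)² + (-0.5340·104.57)²) = √(516.217121 + 3118.148039) = 60.2857 km
E: √((-1.2040·111.32)² + (-0.1922·104.57)²) = √(17963.847897 + 403.943834) = 135.5278 km
F: √((-0.0989·111.32)² + (0.1661·104.57)²) = √(121.210147 + 301.684836) = 20.5644 km
G: √((0.1722·111.32)² + (-0.4152·104.57)²) = √(367.462216 + 1885.076180) = 47.4609 km
H: √((0.3170·111.32)² + (-0.3063·104.57)²) = √(1245.273998 + 1025.907512) = 47.6569 km
I: √((0.5258·111.32)² + (-0.9197·104.57)²) = √(3426.001580 + 9249.251507) = 112.5844 km
J: √((-0.4227·111.32)² + (0.5264·104.57)²) = √(2214.169637 + 3030.023364) = 72.4168 km
K: √((0.8594·111.32)² + (0.9808·104.57)²) = √(9152.444289 + 10519.016356) = 140.2550 km
L: √((-0.0859·111.32)² + (-1.1723·104.57)²) = √(91.439264 + 15027.673336) = 122.9598 km
M: √((-0.5726·111.32)² + (-0.4732·104.57)²) = √(4063.021147 + 2448.520181) = 80.6941 km
N: √((-0.1963·111.32)² + (0.3698·104.57)²) = √(477.514974 + 1495.367817) = 44.4171 km
Minimum: F at 20.5644 km.

F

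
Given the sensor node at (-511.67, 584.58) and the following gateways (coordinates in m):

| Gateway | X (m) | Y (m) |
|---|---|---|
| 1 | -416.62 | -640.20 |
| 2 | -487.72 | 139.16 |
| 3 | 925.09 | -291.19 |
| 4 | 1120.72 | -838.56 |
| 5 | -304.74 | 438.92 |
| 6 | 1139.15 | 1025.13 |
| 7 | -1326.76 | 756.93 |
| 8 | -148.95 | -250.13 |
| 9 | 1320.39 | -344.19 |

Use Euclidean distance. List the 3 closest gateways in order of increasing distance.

5, 2, 7

Distances from (-511.67, 584.58):
1: 1228.46 m
2: 446.06 m
3: 1682.63 m
4: 2165.65 m
5: 253.06 m
6: 1708.59 m
7: 833.11 m
8: 910.11 m
9: 2054.03 m
Sorted: 5 (253.06 m) < 2 (446.06 m) < 7 (833.11 m) < 8 (910.11 m) < 1 (1228.46 m) < …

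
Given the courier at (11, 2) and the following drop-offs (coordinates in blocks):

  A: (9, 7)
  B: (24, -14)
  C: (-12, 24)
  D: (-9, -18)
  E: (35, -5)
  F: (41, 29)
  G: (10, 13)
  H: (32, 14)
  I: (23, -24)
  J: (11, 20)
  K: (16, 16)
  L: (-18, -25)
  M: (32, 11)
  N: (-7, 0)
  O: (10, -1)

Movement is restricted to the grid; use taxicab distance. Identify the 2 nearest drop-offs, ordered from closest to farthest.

Distances from (11, 2):
A: 7 blocks
B: 29 blocks
C: 45 blocks
D: 40 blocks
E: 31 blocks
F: 57 blocks
G: 12 blocks
H: 33 blocks
I: 38 blocks
J: 18 blocks
K: 19 blocks
L: 56 blocks
M: 30 blocks
N: 20 blocks
O: 4 blocks
Sorted: O (4 blocks) < A (7 blocks) < G (12 blocks) < J (18 blocks) < …

O, A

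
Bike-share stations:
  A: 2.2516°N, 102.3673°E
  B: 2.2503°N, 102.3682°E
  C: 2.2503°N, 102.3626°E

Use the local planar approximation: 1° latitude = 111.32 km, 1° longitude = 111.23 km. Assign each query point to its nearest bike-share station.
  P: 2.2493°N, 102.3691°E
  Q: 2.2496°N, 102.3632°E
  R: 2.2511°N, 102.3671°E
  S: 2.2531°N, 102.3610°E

P→B; Q→C; R→A; S→C

P at 2.2493°N, 102.3691°E:
  A: 0.3250 km
  B: 0.1497 km
  C: 0.7315 km
  → nearest: B (0.1497 km)
Q at 2.2496°N, 102.3632°E:
  A: 0.5075 km
  B: 0.5616 km
  C: 0.1026 km
  → nearest: C (0.1026 km)
R at 2.2511°N, 102.3671°E:
  A: 0.0599 km
  B: 0.1513 km
  C: 0.5084 km
  → nearest: A (0.0599 km)
S at 2.2531°N, 102.3610°E:
  A: 0.7204 km
  B: 0.8594 km
  C: 0.3589 km
  → nearest: C (0.3589 km)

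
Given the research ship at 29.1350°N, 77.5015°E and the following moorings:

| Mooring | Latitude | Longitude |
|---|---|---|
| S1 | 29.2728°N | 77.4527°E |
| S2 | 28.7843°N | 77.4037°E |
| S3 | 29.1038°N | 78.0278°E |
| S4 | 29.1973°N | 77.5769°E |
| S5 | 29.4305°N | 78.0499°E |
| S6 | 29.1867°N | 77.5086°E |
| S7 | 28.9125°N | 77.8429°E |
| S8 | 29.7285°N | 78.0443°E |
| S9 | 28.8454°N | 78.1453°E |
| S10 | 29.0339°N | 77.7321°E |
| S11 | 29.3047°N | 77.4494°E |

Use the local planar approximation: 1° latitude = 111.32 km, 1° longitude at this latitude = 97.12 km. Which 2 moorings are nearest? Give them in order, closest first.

Distances from 29.1350°N, 77.5015°E:
S1: 16.0554 km
S2: 40.1788 km
S3: 51.2321 km
S4: 10.0857 km
S5: 62.6001 km
S6: 5.7964 km
S7: 41.3867 km
S8: 84.5227 km
S9: 70.3476 km
S10: 25.0647 km
S11: 19.5569 km
Sorted: S6 (5.7964 km) < S4 (10.0857 km) < S1 (16.0554 km) < S11 (19.5569 km) < …

S6, S4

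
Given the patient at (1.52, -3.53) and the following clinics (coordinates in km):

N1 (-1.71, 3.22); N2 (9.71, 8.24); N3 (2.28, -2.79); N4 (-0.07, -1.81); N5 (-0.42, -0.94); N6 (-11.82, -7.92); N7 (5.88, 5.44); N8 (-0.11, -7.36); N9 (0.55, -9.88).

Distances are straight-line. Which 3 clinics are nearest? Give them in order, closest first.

Distances from (1.52, -3.53):
N1: √((-3.23)² + (6.75)²) = √(10.4329 + 45.5625) = 7.48 km
N2: √((8.19)² + (11.77)²) = √(67.0761 + 138.5329) = 14.34 km
N3: √((0.76)² + (0.74)²) = √(0.5776 + 0.5476) = 1.06 km
N4: √((-1.59)² + (1.72)²) = √(2.5281 + 2.9584) = 2.34 km
N5: √((-1.94)² + (2.59)²) = √(3.7636 + 6.7081) = 3.24 km
N6: √((-13.34)² + (-4.39)²) = √(177.9556 + 19.2721) = 14.04 km
N7: √((4.36)² + (8.97)²) = √(19.0096 + 80.4609) = 9.97 km
N8: √((-1.63)² + (-3.83)²) = √(2.6569 + 14.6689) = 4.16 km
N9: √((-0.97)² + (-6.35)²) = √(0.9409 + 40.3225) = 6.42 km
Sorted: N3 (1.06 km) < N4 (2.34 km) < N5 (3.24 km) < N8 (4.16 km) < N9 (6.42 km) < …

N3, N4, N5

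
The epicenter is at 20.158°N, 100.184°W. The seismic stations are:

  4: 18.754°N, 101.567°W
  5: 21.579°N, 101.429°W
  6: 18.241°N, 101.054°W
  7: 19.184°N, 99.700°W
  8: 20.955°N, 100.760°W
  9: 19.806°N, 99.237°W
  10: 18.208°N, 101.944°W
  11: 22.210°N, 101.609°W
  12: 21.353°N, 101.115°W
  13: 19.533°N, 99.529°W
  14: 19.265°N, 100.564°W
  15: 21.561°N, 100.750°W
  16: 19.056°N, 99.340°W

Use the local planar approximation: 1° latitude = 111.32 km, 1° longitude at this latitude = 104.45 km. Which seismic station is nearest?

Distances from 20.158°N, 100.184°W:
4: √((-1.404·111.32)² + (-1.383·104.45)²) = √(24427.58937 + 20867.05923) = 212.825 km
5: √((1.421·111.32)² + (-1.245·104.45)²) = √(25022.72201 + 16910.46662) = 204.776 km
6: √((-1.917·111.32)² + (-0.870·104.45)²) = √(45539.74779 + 8257.62951) = 231.943 km
7: √((-0.974·111.32)² + (0.484·104.45)²) = √(11756.12808 + 2555.68669) = 119.632 km
8: √((0.797·111.32)² + (-0.576·104.45)²) = √(7871.60038 + 3619.61063) = 107.197 km
9: √((-0.352·111.32)² + (0.947·104.45)²) = √(1535.43601 + 9784.00907) = 106.393 km
10: √((-1.950·111.32)² + (-1.760·104.45)²) = √(47121.12148 + 33794.20422) = 284.456 km
11: √((2.052·111.32)² + (-1.425·104.45)²) = √(52179.64357 + 22153.71770) = 272.641 km
12: √((1.195·111.32)² + (-0.931·104.45)²) = √(17696.28915 + 9456.19132) = 164.780 km
13: √((-0.625·111.32)² + (0.655·104.45)²) = √(4840.68062 + 4680.57802) = 97.577 km
14: √((-0.893·111.32)² + (-0.380·104.45)²) = √(9882.10156 + 1575.37548) = 107.040 km
15: √((1.403·111.32)² + (-0.566·104.45)²) = √(24392.80463 + 3495.02069) = 166.996 km
16: √((-1.102·111.32)² + (0.844·104.45)²) = √(15049.06730 + 7771.44507) = 151.065 km
Minimum: 13 at 97.577 km.

13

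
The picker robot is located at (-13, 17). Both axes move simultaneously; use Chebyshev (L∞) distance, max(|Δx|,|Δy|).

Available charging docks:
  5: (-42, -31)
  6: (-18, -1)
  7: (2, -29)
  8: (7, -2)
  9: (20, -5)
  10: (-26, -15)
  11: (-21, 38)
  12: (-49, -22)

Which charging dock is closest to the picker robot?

Distances from (-13, 17):
5: 48
6: 18
7: 46
8: 20
9: 33
10: 32
11: 21
12: 39
Minimum: 6 at 18.

6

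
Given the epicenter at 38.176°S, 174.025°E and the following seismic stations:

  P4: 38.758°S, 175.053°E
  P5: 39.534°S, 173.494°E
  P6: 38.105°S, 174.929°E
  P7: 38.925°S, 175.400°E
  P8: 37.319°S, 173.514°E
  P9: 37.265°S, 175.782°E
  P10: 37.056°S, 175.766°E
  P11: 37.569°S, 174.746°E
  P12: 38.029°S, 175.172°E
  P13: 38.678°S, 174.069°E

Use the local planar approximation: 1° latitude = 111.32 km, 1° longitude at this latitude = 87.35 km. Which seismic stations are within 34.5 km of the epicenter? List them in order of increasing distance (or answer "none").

Distances from 38.176°S, 174.025°E:
P4: √((-0.582·111.32)² + (1.028·87.35)²) = √(4197.51604 + 8063.28570) = 110.729 km
P5: √((-1.358·111.32)² + (-0.531·87.35)²) = √(22853.14290 + 2151.36877) = 158.128 km
P6: √((0.071·111.32)² + (0.904·87.35)²) = √(62.46879 + 6235.37647) = 79.359 km
P7: √((-0.749·111.32)² + (1.375·87.35)²) = √(6952.00428 + 14425.51129) = 146.211 km
P8: √((0.857·111.32)² + (-0.511·87.35)²) = √(9101.39659 + 1992.35911) = 105.327 km
P9: √((0.911·111.32)² + (1.757·87.35)²) = √(10284.49921 + 23554.25333) = 183.953 km
P10: √((1.120·111.32)² + (1.741·87.35)²) = √(15544.70343 + 23127.21623) = 196.652 km
P11: √((0.607·111.32)² + (0.721·87.35)²) = √(4565.87248 + 3966.39853) = 92.370 km
P12: √((0.147·111.32)² + (1.147·87.35)²) = √(267.78181 + 10038.12627) = 101.518 km
P13: √((-0.502·111.32)² + (0.044·87.35)²) = √(3122.86945 + 14.77172) = 56.015 km
Threshold 34.5 km: none within range.

none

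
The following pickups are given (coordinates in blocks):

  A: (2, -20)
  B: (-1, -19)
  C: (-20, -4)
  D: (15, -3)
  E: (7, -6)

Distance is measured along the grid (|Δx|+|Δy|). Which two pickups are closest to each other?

A and B

Pairwise distances:
A–B: |-3| + |1| = 3 + 1 = 4 blocks
A–C: |-22| + |16| = 22 + 16 = 38 blocks
A–D: |13| + |17| = 13 + 17 = 30 blocks
A–E: |5| + |14| = 5 + 14 = 19 blocks
B–C: |-19| + |15| = 19 + 15 = 34 blocks
B–D: |16| + |16| = 16 + 16 = 32 blocks
B–E: |8| + |13| = 8 + 13 = 21 blocks
C–D: |35| + |1| = 35 + 1 = 36 blocks
C–E: |27| + |-2| = 27 + 2 = 29 blocks
D–E: |-8| + |-3| = 8 + 3 = 11 blocks
Closest pair: A–B at 4 blocks.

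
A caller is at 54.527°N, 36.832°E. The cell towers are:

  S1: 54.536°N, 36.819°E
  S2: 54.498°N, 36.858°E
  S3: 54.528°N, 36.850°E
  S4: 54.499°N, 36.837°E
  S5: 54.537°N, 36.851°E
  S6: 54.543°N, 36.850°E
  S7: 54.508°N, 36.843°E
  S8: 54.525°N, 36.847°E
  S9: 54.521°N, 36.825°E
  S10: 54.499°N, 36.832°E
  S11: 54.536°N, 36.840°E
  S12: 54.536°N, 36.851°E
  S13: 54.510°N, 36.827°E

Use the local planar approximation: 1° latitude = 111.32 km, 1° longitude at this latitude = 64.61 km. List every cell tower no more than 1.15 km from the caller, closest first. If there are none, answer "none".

S9, S8, S11

Distances from 54.527°N, 36.832°E:
S1: 1.307 km
S2: 3.639 km
S3: 1.168 km
S4: 3.134 km
S5: 1.657 km
S6: 2.127 km
S7: 2.231 km
S8: 0.994 km
S9: 0.807 km
S10: 3.117 km
S11: 1.127 km
S12: 1.585 km
S13: 1.920 km
Threshold 1.15 km: S9 (0.807 km), S8 (0.994 km), S11 (1.127 km) are within range.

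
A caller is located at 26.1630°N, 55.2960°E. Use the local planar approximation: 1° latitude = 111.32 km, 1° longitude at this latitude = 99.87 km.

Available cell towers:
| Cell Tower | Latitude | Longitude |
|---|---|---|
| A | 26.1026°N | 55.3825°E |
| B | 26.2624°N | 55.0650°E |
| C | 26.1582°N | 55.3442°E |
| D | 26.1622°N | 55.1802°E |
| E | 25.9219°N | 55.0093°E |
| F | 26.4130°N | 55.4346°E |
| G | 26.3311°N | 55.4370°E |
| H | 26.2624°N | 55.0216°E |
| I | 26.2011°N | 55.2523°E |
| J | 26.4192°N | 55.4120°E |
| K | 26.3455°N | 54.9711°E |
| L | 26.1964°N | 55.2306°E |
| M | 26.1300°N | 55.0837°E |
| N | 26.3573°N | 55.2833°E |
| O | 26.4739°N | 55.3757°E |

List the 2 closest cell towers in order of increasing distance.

Distances from 26.1630°N, 55.2960°E:
A: 10.9470 km
B: 25.5864 km
C: 4.8433 km
D: 11.5653 km
E: 39.2451 km
F: 31.0823 km
G: 23.4193 km
H: 29.5540 km
I: 6.0857 km
J: 30.7833 km
K: 38.2831 km
L: 7.5156 km
M: 21.5183 km
N: 21.6666 km
O: 35.5129 km
Sorted: C (4.8433 km) < I (6.0857 km) < L (7.5156 km) < A (10.9470 km) < …

C, I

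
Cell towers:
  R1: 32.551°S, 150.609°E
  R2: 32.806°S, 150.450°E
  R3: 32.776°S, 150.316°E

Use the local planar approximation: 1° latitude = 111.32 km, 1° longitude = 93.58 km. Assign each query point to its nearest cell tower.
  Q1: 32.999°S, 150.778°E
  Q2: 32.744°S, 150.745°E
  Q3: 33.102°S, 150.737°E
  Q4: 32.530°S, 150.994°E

Q1 at 32.999°S, 150.778°E:
  R1: √((0.448·111.32)² + (-0.169·93.58)²) = √(2487.15255 + 250.11486) = 52.319 km
  R2: √((0.193·111.32)² + (-0.328·93.58)²) = √(461.59491 + 942.13637) = 37.466 km
  R3: √((0.223·111.32)² + (-0.462·93.58)²) = √(616.24885 + 1869.17530) = 49.854 km
  → nearest: R2 (37.466 km)
Q2 at 32.744°S, 150.745°E:
  R1: √((0.193·111.32)² + (-0.136·93.58)²) = √(461.59491 + 161.97347) = 24.971 km
  R2: √((-0.062·111.32)² + (-0.295·93.58)²) = √(47.63540 + 762.09676) = 28.456 km
  R3: √((-0.032·111.32)² + (-0.429·93.58)²) = √(12.68955 + 1611.68686) = 40.304 km
  → nearest: R1 (24.971 km)
Q3 at 33.102°S, 150.737°E:
  R1: √((0.551·111.32)² + (-0.128·93.58)²) = √(3762.26682 + 143.47823) = 62.496 km
  R2: √((0.296·111.32)² + (-0.287·93.58)²) = √(1085.74995 + 721.32316) = 42.510 km
  R3: √((0.326·111.32)² + (-0.421·93.58)²) = √(1316.98733 + 1552.13779) = 53.564 km
  → nearest: R2 (42.510 km)
Q4 at 32.530°S, 150.994°E:
  R1: √((-0.021·111.32)² + (-0.385·93.58)²) = √(5.46493 + 1298.03840) = 36.104 km
  R2: √((-0.276·111.32)² + (-0.544·93.58)²) = √(943.98384 + 2591.57559) = 59.461 km
  R3: √((-0.246·111.32)² + (-0.678·93.58)²) = √(749.92289 + 4025.55226) = 69.105 km
  → nearest: R1 (36.104 km)

Q1→R2; Q2→R1; Q3→R2; Q4→R1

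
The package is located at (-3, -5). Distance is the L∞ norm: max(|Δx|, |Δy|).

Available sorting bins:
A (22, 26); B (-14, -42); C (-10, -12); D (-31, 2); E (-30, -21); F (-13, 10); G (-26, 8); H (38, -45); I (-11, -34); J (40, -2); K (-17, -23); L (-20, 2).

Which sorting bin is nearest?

C

Distances from (-3, -5):
A: max(|25|, |31|) = 31
B: max(|-11|, |-37|) = 37
C: max(|-7|, |-7|) = 7
D: max(|-28|, |7|) = 28
E: max(|-27|, |-16|) = 27
F: max(|-10|, |15|) = 15
G: max(|-23|, |13|) = 23
H: max(|41|, |-40|) = 41
I: max(|-8|, |-29|) = 29
J: max(|43|, |3|) = 43
K: max(|-14|, |-18|) = 18
L: max(|-17|, |7|) = 17
Minimum: C at 7.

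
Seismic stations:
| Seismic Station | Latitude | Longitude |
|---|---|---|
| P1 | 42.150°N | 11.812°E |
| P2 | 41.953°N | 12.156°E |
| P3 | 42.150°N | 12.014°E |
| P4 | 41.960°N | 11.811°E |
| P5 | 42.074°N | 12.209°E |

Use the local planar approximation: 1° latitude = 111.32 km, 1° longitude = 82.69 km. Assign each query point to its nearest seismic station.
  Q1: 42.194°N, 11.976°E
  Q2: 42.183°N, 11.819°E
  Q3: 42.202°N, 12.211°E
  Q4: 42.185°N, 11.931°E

Q1 at 42.194°N, 11.976°E:
  P1: 14.419 km
  P2: 30.680 km
  P3: 5.819 km
  P4: 29.406 km
  P5: 23.445 km
  → nearest: P3 (5.819 km)
Q2 at 42.183°N, 11.819°E:
  P1: 3.719 km
  P2: 37.843 km
  P3: 16.538 km
  P4: 24.833 km
  P5: 34.456 km
  → nearest: P1 (3.719 km)
Q3 at 42.202°N, 12.211°E:
  P1: 33.497 km
  P2: 28.089 km
  P3: 17.288 km
  P4: 42.659 km
  P5: 14.250 km
  → nearest: P5 (14.250 km)
Q4 at 42.185°N, 11.931°E:
  P1: 10.583 km
  P2: 31.830 km
  P3: 7.892 km
  P4: 26.941 km
  P5: 26.098 km
  → nearest: P3 (7.892 km)

Q1→P3; Q2→P1; Q3→P5; Q4→P3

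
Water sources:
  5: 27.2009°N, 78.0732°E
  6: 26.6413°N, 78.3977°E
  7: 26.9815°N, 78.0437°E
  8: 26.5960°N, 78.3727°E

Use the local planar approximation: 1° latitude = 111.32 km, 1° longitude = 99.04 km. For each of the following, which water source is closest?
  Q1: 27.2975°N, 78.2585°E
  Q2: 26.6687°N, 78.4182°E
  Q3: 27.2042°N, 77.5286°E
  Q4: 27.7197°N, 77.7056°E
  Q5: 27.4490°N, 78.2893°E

Q1→5; Q2→6; Q3→5; Q4→5; Q5→5

Q1 at 27.2975°N, 78.2585°E:
  5: √((-0.0966·111.32)² + (-0.1853·99.04)²) = √(115.638020 + 336.800015) = 21.2706 km
  6: √((-0.6562·111.32)² + (0.1392·99.04)²) = √(5336.037186 + 190.063943) = 74.3378 km
  7: √((-0.3160·111.32)² + (-0.2148·99.04)²) = √(1237.429771 + 452.574226) = 41.1097 km
  8: √((-0.7015·111.32)² + (0.1142·99.04)²) = √(6098.201157 + 127.924424) = 78.9058 km
  → nearest: 5 (21.2706 km)
Q2 at 26.6687°N, 78.4182°E:
  5: √((0.5322·111.32)² + (-0.3450·99.04)²) = √(3509.911254 + 1167.506893) = 68.3917 km
  6: √((-0.0274·111.32)² + (-0.0205·99.04)²) = √(9.303525 + 4.122199) = 3.6641 km
  7: √((0.3128·111.32)² + (-0.3745·99.04)²) = √(1212.494798 + 1375.703707) = 50.8743 km
  8: √((-0.0727·111.32)² + (-0.0455·99.04)²) = √(65.496066 + 20.306920) = 9.2630 km
  → nearest: 6 (3.6641 km)
Q3 at 27.2042°N, 77.5286°E:
  5: √((-0.0033·111.32)² + (0.5446·99.04)²) = √(0.134950 + 2909.219818) = 53.9384 km
  6: √((-0.5629·111.32)² + (0.8691·99.04)²) = √(3926.529753 + 7409.019933) = 106.4685 km
  7: √((-0.2227·111.32)² + (0.5151·99.04)²) = √(614.591896 + 2602.581648) = 56.7201 km
  8: √((-0.6082·111.32)² + (0.8441·99.04)²) = √(4583.943193 + 6988.903821) = 107.5772 km
  → nearest: 5 (53.9384 km)
Q4 at 27.7197°N, 77.7056°E:
  5: √((-0.5188·111.32)² + (0.3676·99.04)²) = √(3335.387756 + 1325.477222) = 68.2705 km
  6: √((-1.0784·111.32)² + (0.6921·99.04)²) = √(14411.399375 + 4698.497086) = 138.2385 km
  7: √((-0.7382·111.32)² + (0.3381·99.04)²) = √(6752.964661 + 1121.273620) = 88.7369 km
  8: √((-1.1237·111.32)² + (0.6671·99.04)²) = √(15647.579151 + 4365.189930) = 141.4665 km
  → nearest: 5 (68.2705 km)
Q5 at 27.4490°N, 78.2893°E:
  5: √((-0.2481·111.32)² + (-0.2161·99.04)²) = √(762.781100 + 458.068890) = 34.9407 km
  6: √((-0.8077·111.32)² + (0.1084·99.04)²) = √(8084.377060 + 115.260322) = 90.5518 km
  7: √((-0.4675·111.32)² + (-0.2456·99.04)²) = √(2708.380172 + 591.667873) = 57.4460 km
  8: √((-0.8530·111.32)² + (0.0834·99.04)²) = √(9016.634340 + 68.226543) = 95.3145 km
  → nearest: 5 (34.9407 km)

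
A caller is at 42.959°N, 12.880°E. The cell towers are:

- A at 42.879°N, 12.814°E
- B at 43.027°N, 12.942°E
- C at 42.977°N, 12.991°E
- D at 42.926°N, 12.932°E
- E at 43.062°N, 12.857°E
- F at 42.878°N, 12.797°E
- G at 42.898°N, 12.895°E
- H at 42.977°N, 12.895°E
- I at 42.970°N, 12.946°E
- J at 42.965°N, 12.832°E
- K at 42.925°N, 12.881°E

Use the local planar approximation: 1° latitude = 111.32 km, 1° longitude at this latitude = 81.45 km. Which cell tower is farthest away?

E

Distances from 42.959°N, 12.880°E:
A: 10.402 km
B: 9.100 km
C: 9.260 km
D: 5.607 km
E: 11.618 km
F: 11.270 km
G: 6.900 km
H: 2.347 km
I: 5.513 km
J: 3.966 km
K: 3.786 km
Maximum: E at 11.618 km.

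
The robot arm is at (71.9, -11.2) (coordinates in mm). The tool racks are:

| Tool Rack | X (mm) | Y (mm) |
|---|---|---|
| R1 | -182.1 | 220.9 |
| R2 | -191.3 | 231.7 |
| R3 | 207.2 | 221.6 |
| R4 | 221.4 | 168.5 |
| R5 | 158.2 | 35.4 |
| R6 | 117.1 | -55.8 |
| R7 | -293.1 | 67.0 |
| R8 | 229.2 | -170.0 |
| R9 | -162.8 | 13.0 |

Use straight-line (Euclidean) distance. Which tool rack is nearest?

Distances from (71.9, -11.2):
R1: √((-254.0)² + (232.1)²) = √(64516.000 + 53870.410) = 344.1 mm
R2: √((-263.2)² + (242.9)²) = √(69274.240 + 59000.410) = 358.2 mm
R3: √((135.3)² + (232.8)²) = √(18306.090 + 54195.840) = 269.3 mm
R4: √((149.5)² + (179.7)²) = √(22350.250 + 32292.090) = 233.8 mm
R5: √((86.3)² + (46.6)²) = √(7447.690 + 2171.560) = 98.1 mm
R6: √((45.2)² + (-44.6)²) = √(2043.040 + 1989.160) = 63.5 mm
R7: √((-365.0)² + (78.2)²) = √(133225.000 + 6115.240) = 373.3 mm
R8: √((157.3)² + (-158.8)²) = √(24743.290 + 25217.440) = 223.5 mm
R9: √((-234.7)² + (24.2)²) = √(55084.090 + 585.640) = 235.9 mm
Minimum: R6 at 63.5 mm.

R6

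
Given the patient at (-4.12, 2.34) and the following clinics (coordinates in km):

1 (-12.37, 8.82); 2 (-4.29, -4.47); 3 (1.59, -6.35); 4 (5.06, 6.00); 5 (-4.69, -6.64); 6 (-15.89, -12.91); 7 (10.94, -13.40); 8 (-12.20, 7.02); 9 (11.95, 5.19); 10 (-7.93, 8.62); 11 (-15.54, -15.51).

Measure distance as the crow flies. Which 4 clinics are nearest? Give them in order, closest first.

Distances from (-4.12, 2.34):
1: 10.49 km
2: 6.81 km
3: 10.40 km
4: 9.88 km
5: 9.00 km
6: 19.26 km
7: 21.78 km
8: 9.34 km
9: 16.32 km
10: 7.35 km
11: 21.19 km
Sorted: 2 (6.81 km) < 10 (7.35 km) < 5 (9.00 km) < 8 (9.34 km) < 4 (9.88 km) < 3 (10.40 km) < …

2, 10, 5, 8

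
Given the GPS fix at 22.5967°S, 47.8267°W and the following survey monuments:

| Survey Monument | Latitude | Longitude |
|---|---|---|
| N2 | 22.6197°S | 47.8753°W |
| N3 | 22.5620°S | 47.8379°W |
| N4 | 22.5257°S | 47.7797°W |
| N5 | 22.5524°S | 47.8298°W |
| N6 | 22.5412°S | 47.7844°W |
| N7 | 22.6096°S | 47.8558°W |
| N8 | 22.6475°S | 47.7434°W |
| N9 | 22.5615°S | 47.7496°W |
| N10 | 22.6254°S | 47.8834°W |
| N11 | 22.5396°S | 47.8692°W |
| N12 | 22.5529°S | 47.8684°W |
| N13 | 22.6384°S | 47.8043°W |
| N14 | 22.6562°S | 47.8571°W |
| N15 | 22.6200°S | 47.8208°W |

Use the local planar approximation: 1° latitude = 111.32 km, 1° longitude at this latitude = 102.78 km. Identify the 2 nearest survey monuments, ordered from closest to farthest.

Distances from 22.5967°S, 47.8267°W:
N2: 5.6131 km
N3: 4.0307 km
N4: 9.2630 km
N5: 4.9418 km
N6: 7.5546 km
N7: 3.3178 km
N8: 10.2606 km
N9: 8.8402 km
N10: 6.6459 km
N11: 7.7126 km
N12: 6.4917 km
N13: 5.1816 km
N14: 7.3235 km
N15: 2.6637 km
Sorted: N15 (2.6637 km) < N7 (3.3178 km) < N3 (4.0307 km) < N5 (4.9418 km) < …

N15, N7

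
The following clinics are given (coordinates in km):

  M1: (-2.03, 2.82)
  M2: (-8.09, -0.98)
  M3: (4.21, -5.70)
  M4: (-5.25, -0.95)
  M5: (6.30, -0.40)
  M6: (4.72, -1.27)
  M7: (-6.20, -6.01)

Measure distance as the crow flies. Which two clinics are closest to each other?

M5 and M6

Pairwise distances:
M5–M6: 1.80 km
M2–M4: 2.84 km
M3–M6: 4.46 km
M1–M4: 4.96 km
M4–M7: 5.15 km
M2–M7: 5.37 km
M3–M5: 5.70 km
M1–M2: 7.15 km
M1–M6: 7.89 km
M1–M5: 8.93 km
M1–M7: 9.77 km
M4–M6: 9.98 km
M3–M7: 10.41 km
M1–M3: 10.56 km
M3–M4: 10.59 km
M4–M5: 11.56 km
M6–M7: 11.90 km
M2–M6: 12.81 km
M2–M3: 13.17 km
M5–M7: 13.70 km
M2–M5: 14.40 km
Closest pair: M5–M6 at 1.80 km.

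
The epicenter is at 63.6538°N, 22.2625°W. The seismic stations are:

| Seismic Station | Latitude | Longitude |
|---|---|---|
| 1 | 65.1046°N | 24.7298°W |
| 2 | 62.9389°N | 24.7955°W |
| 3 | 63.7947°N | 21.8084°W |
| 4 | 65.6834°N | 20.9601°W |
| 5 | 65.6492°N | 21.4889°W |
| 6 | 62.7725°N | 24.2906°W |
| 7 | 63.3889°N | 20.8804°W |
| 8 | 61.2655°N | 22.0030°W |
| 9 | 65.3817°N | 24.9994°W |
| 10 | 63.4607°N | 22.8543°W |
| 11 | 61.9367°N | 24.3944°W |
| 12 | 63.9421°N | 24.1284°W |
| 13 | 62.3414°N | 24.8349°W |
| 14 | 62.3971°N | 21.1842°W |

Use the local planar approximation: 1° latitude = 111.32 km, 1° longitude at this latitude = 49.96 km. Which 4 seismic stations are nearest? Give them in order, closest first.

Distances from 63.6538°N, 22.2625°W:
1: √((1.4508·111.32)² + (-2.4673·49.96)²) = √(26083.237097 + 15194.582688) = 203.1694 km
2: √((-0.7149·111.32)² + (-2.5330·49.96)²) = √(6333.401046 + 16014.568410) = 149.4924 km
3: √((0.1409·111.32)² + (0.4541·49.96)²) = √(246.018849 + 514.692528) = 27.5810 km
4: √((2.0296·111.32)² + (1.3024·49.96)²) = √(51046.656760 + 4233.832131) = 235.1180 km
5: √((1.9954·111.32)² + (0.7736·49.96)²) = √(49340.816398 + 1493.749530) = 225.4652 km
6: √((-0.8813·111.32)² + (-2.0281·49.96)²) = √(9624.849239 + 10266.527848) = 141.0368 km
7: √((-0.2649·111.32)² + (1.3821·49.96)²) = √(869.581540 + 4767.863280) = 75.0829 km
8: √((-2.3883·111.32)² + (0.2595·49.96)²) = √(70684.493867 + 168.081372) = 266.1815 km
9: √((1.7279·111.32)² + (-2.7369·49.96)²) = √(36998.456332 + 18696.603524) = 235.9980 km
10: √((-0.1931·111.32)² + (-0.5918·49.96)²) = √(462.073373 + 874.167751) = 36.5546 km
11: √((-1.7171·111.32)² + (-2.1319·49.96)²) = √(36537.394281 + 11344.321307) = 218.8189 km
12: √((0.2883·111.32)² + (-1.8659·49.96)²) = √(1029.996337 + 8690.036264) = 98.5902 km
13: √((-1.3124·111.32)² + (-2.5724·49.96)²) = √(21344.148743 + 16516.646021) = 194.5785 km
14: √((-1.2567·111.32)² + (1.0783·49.96)²) = √(19570.847168 + 2902.178162) = 149.9101 km
Sorted: 3 (27.5810 km) < 10 (36.5546 km) < 7 (75.0829 km) < 12 (98.5902 km) < 6 (141.0368 km) < 2 (149.4924 km) < …

3, 10, 7, 12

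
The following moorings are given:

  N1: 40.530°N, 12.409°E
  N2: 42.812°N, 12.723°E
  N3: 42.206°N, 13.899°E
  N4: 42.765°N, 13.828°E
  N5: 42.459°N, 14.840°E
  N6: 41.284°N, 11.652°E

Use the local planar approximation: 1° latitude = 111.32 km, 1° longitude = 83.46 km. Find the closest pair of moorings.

Pairwise distances:
N1–N2: 255.380 km
N1–N3: 224.218 km
N1–N4: 275.549 km
N1–N5: 295.426 km
N1–N6: 105.056 km
N2–N3: 119.097 km
N2–N4: 92.372 km
N2–N5: 181.002 km
N2–N6: 192.153 km
N3–N4: 62.509 km
N3–N5: 83.433 km
N3–N6: 213.784 km
N4–N5: 91.072 km
N4–N6: 245.280 km
N5–N6: 296.483 km
Closest pair: N3–N4 at 62.509 km.

N3 and N4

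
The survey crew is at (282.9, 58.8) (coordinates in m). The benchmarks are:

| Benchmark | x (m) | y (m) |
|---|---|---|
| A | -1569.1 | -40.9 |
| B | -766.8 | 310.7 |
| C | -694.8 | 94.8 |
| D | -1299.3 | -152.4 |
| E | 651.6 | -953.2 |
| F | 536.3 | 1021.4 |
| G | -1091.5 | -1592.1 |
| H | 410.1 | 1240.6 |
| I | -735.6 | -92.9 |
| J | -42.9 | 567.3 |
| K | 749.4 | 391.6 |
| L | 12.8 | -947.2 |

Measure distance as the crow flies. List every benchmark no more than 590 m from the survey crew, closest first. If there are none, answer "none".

Distances from (282.9, 58.8):
A: 1854.7 m
B: 1079.5 m
C: 978.4 m
D: 1596.2 m
E: 1077.1 m
F: 995.4 m
G: 2148.1 m
H: 1188.6 m
I: 1029.7 m
J: 603.9 m
K: 573.0 m
L: 1041.6 m
Threshold 590 m: K (573.0 m) is within range.

K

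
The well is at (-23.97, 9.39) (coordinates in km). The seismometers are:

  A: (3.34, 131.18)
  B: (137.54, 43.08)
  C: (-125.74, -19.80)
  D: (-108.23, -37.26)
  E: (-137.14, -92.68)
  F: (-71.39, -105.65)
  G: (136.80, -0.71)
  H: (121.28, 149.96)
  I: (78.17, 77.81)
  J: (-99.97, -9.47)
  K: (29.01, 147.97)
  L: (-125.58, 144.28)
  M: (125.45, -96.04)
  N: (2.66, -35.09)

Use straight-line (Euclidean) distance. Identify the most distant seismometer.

Distances from (-23.97, 9.39):
A: √((27.31)² + (121.79)²) = √(745.8361 + 14832.8041) = 124.81 km
B: √((161.51)² + (33.69)²) = √(26085.4801 + 1135.0161) = 164.99 km
C: √((-101.77)² + (-29.19)²) = √(10357.1329 + 852.0561) = 105.87 km
D: √((-84.26)² + (-46.65)²) = √(7099.7476 + 2176.2225) = 96.31 km
E: √((-113.17)² + (-102.07)²) = √(12807.4489 + 10418.2849) = 152.40 km
F: √((-47.42)² + (-115.04)²) = √(2248.6564 + 13234.2016) = 124.43 km
G: √((160.77)² + (-10.10)²) = √(25846.9929 + 102.0100) = 161.09 km
H: √((145.25)² + (140.57)²) = √(21097.5625 + 19759.9249) = 202.13 km
I: √((102.14)² + (68.42)²) = √(10432.5796 + 4681.2964) = 122.94 km
J: √((-76.00)² + (-18.86)²) = √(5776.0000 + 355.6996) = 78.31 km
K: √((52.98)² + (138.58)²) = √(2806.8804 + 19204.4164) = 148.36 km
L: √((-101.61)² + (134.89)²) = √(10324.5921 + 18195.3121) = 168.88 km
M: √((149.42)² + (-105.43)²) = √(22326.3364 + 11115.4849) = 182.87 km
N: √((26.63)² + (-44.48)²) = √(709.1569 + 1978.4704) = 51.84 km
Maximum: H at 202.13 km.

H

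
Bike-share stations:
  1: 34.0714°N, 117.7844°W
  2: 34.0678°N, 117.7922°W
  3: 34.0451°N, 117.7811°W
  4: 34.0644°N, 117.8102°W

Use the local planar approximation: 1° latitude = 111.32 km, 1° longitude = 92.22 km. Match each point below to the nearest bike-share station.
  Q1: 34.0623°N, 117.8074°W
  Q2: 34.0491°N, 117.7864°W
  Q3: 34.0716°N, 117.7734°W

Q1 at 34.0623°N, 117.8074°W:
  1: √((0.0091·111.32)² + (0.0230·92.22)²) = √(1.026193 + 4.498896) = 2.3506 km
  2: √((0.0055·111.32)² + (0.0152·92.22)²) = √(0.374862 + 1.964886) = 1.5296 km
  3: √((-0.0172·111.32)² + (0.0263·92.22)²) = √(3.666091 + 5.882497) = 3.0901 km
  4: √((0.0021·111.32)² + (-0.0028·92.22)²) = √(0.054649 + 0.066676) = 0.3483 km
  → nearest: 4 (0.3483 km)
Q2 at 34.0491°N, 117.7864°W:
  1: √((0.0223·111.32)² + (0.0020·92.22)²) = √(6.162488 + 0.034018) = 2.4893 km
  2: √((0.0187·111.32)² + (-0.0058·92.22)²) = √(4.333408 + 0.286092) = 2.1493 km
  3: √((-0.0040·111.32)² + (0.0053·92.22)²) = √(0.198274 + 0.238892) = 0.6612 km
  4: √((0.0153·111.32)² + (-0.0238·92.22)²) = √(2.900877 + 4.817305) = 2.7782 km
  → nearest: 3 (0.6612 km)
Q3 at 34.0716°N, 117.7734°W:
  1: √((-0.0002·111.32)² + (-0.0110·92.22)²) = √(0.000496 + 1.029048) = 1.0147 km
  2: √((-0.0038·111.32)² + (-0.0188·92.22)²) = √(0.178943 + 3.005841) = 1.7846 km
  3: √((-0.0265·111.32)² + (-0.0077·92.22)²) = √(8.702382 + 0.504233) = 3.0342 km
  4: √((-0.0072·111.32)² + (-0.0368·92.22)²) = √(0.642409 + 11.517173) = 3.4871 km
  → nearest: 1 (1.0147 km)

Q1→4; Q2→3; Q3→1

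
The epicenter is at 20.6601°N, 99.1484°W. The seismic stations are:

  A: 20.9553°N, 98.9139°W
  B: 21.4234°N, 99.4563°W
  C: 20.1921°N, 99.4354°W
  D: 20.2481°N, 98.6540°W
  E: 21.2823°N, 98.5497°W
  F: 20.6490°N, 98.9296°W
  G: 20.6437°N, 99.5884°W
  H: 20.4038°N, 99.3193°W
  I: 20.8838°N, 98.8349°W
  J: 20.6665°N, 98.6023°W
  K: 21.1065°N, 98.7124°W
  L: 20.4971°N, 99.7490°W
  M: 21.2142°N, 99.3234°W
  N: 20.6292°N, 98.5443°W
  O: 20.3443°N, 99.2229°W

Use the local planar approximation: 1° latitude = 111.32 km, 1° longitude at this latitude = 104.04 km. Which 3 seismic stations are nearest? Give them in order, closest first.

F, H, O

Distances from 20.6601°N, 99.1484°W:
A: 40.9282 km
B: 90.8084 km
C: 60.0480 km
D: 68.9151 km
E: 93.1520 km
F: 22.7975 km
G: 45.8140 km
H: 33.6181 km
I: 41.0361 km
J: 56.8207 km
K: 67.2836 km
L: 65.0677 km
M: 64.3134 km
N: 62.9446 km
O: 35.9992 km
Sorted: F (22.7975 km) < H (33.6181 km) < O (35.9992 km) < A (40.9282 km) < I (41.0361 km) < …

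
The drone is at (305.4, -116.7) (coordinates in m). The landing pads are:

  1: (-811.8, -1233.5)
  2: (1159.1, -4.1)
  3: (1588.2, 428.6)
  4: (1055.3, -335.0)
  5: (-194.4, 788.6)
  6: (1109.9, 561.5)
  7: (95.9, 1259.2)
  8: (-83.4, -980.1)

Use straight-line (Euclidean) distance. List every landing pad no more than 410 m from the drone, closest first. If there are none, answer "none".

none

Distances from (305.4, -116.7):
1: √((-1117.2)² + (-1116.8)²) = √(1248135.840 + 1247242.240) = 1579.7 m
2: √((853.7)² + (112.6)²) = √(728803.690 + 12678.760) = 861.1 m
3: √((1282.8)² + (545.3)²) = √(1645575.840 + 297352.090) = 1393.9 m
4: √((749.9)² + (-218.3)²) = √(562350.010 + 47654.890) = 781.0 m
5: √((-499.8)² + (905.3)²) = √(249800.040 + 819568.090) = 1034.1 m
6: √((804.5)² + (678.2)²) = √(647220.250 + 459955.240) = 1052.2 m
7: √((-209.5)² + (1375.9)²) = √(43890.250 + 1893100.810) = 1391.8 m
8: √((-388.8)² + (-863.4)²) = √(151165.440 + 745459.560) = 946.9 m
Threshold 410 m: none within range.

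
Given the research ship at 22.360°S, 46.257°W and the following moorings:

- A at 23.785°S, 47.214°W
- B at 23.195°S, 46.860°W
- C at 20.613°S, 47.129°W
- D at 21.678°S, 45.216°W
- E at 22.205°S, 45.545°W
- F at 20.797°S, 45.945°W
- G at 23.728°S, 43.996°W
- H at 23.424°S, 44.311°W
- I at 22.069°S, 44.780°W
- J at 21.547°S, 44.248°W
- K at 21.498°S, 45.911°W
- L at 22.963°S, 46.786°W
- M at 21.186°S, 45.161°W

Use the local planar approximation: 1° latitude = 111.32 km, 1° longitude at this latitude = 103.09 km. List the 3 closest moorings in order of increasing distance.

Distances from 22.360°S, 46.257°W:
A: 186.807 km
B: 111.823 km
C: 214.247 km
D: 131.456 km
E: 75.401 km
F: 176.941 km
G: 278.425 km
H: 232.969 km
I: 155.672 km
J: 226.019 km
K: 102.373 km
L: 86.487 km
M: 172.759 km
Sorted: E (75.401 km) < L (86.487 km) < K (102.373 km) < B (111.823 km) < D (131.456 km) < …

E, L, K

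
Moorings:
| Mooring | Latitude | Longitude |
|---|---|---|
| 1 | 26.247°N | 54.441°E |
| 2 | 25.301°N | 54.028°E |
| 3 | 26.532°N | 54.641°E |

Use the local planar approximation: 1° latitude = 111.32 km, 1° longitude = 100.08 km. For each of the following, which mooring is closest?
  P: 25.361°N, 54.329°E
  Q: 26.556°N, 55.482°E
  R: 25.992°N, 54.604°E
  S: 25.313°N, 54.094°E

P at 25.361°N, 54.329°E:
  1: √((0.886·111.32)² + (0.112·100.08)²) = √(9727.78222 + 125.64078) = 99.264 km
  2: √((-0.060·111.32)² + (-0.301·100.08)²) = √(44.61171 + 907.46020) = 30.856 km
  3: √((1.171·111.32)² + (0.312·100.08)²) = √(16992.61374 + 974.99813) = 134.043 km
  → nearest: 2 (30.856 km)
Q at 26.556°N, 55.482°E:
  1: √((-0.309·111.32)² + (-1.041·100.08)²) = √(1183.21415 + 10854.15583) = 109.715 km
  2: √((-1.255·111.32)² + (-1.454·100.08)²) = √(19517.93408 + 21174.99939) = 201.725 km
  3: √((-0.024·111.32)² + (-0.841·100.08)²) = √(7.13787 + 7084.13102) = 84.210 km
  → nearest: 3 (84.210 km)
R at 25.992°N, 54.604°E:
  1: √((0.255·111.32)² + (-0.163·100.08)²) = √(805.79906 + 266.11527) = 32.740 km
  2: √((-0.691·111.32)² + (-0.576·100.08)²) = √(5917.01255 + 3323.07054) = 96.125 km
  3: √((0.540·111.32)² + (0.037·100.08)²) = √(3613.54872 + 13.71191) = 60.227 km
  → nearest: 1 (32.740 km)
S at 25.313°N, 54.094°E:
  1: √((0.934·111.32)² + (0.347·100.08)²) = √(10810.35978 + 1206.01731) = 109.619 km
  2: √((-0.012·111.32)² + (-0.066·100.08)²) = √(1.78447 + 43.62972) = 6.739 km
  3: √((1.219·111.32)² + (0.547·100.08)²) = √(18414.24031 + 2996.87926) = 146.325 km
  → nearest: 2 (6.739 km)

P→2; Q→3; R→1; S→2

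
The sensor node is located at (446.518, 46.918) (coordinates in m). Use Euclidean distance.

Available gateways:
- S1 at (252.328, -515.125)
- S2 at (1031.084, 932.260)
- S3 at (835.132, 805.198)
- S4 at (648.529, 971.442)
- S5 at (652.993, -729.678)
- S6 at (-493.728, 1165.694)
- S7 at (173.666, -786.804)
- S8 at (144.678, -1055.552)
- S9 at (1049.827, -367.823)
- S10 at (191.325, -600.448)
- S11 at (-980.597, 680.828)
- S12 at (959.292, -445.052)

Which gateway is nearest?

Distances from (446.518, 46.918):
S1: 594.645 m
S2: 1060.918 m
S3: 852.062 m
S4: 946.337 m
S5: 803.575 m
S6: 1461.411 m
S7: 877.235 m
S8: 1143.043 m
S9: 732.115 m
S10: 695.849 m
S11: 1561.569 m
S12: 710.614 m
Minimum: S1 at 594.645 m.

S1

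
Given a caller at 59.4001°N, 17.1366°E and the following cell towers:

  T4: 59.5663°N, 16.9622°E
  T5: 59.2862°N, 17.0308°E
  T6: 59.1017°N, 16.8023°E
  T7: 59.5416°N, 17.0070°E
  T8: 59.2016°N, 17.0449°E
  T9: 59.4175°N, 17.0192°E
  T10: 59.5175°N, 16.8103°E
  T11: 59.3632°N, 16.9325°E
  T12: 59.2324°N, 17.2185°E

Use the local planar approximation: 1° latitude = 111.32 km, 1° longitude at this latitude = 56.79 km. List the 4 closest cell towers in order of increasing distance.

Distances from 59.4001°N, 17.1366°E:
T4: 20.9856 km
T5: 14.0309 km
T6: 38.2604 km
T7: 17.3864 km
T8: 22.7024 km
T9: 6.9428 km
T10: 22.6755 km
T11: 12.2972 km
T12: 19.2390 km
Sorted: T9 (6.9428 km) < T11 (12.2972 km) < T5 (14.0309 km) < T7 (17.3864 km) < T12 (19.2390 km) < T4 (20.9856 km) < …

T9, T11, T5, T7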